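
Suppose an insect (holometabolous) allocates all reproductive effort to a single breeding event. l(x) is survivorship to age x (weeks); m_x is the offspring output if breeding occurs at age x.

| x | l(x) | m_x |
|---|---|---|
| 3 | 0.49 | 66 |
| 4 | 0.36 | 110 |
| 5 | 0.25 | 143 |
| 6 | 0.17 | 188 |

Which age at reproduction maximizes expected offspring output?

4

Expected offspring if breeding at age x = l(x) × m_x:
  age 3: 0.49 × 66 = 32.340
  age 4: 0.36 × 110 = 39.600
  age 5: 0.25 × 143 = 35.750
  age 6: 0.17 × 188 = 31.960
Maximum at age 4 (39.600).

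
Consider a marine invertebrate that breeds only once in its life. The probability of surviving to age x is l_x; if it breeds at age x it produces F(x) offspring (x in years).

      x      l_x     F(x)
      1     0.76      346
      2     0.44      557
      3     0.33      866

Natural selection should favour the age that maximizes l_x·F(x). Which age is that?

Expected offspring if breeding at age x = l_x × F(x):
  age 1: 0.76 × 346 = 262.960
  age 2: 0.44 × 557 = 245.080
  age 3: 0.33 × 866 = 285.780
Maximum at age 3 (285.780).

3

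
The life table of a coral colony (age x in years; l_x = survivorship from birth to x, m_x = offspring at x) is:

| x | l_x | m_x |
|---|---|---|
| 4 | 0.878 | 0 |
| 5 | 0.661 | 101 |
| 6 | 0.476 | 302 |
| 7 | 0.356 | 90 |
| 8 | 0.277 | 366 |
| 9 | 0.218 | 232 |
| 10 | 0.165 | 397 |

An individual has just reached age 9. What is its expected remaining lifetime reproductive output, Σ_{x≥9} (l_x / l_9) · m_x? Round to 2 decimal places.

l_9 = 0.218. Conditional survival from age 9 to x is l_x / l_9.
  x=9: (0.218/0.218) × 232 = 232.0000
  x=10: (0.165/0.218) × 397 = 300.4817
Sum = 232.0000 + 300.4817 = 532.4817

532.48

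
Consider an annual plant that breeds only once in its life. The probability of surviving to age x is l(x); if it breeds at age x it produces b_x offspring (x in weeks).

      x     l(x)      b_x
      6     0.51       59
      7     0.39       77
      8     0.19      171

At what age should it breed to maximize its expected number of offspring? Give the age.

8

Expected offspring if breeding at age x = l(x) × b_x:
  age 6: 0.51 × 59 = 30.090
  age 7: 0.39 × 77 = 30.030
  age 8: 0.19 × 171 = 32.490
Maximum at age 8 (32.490).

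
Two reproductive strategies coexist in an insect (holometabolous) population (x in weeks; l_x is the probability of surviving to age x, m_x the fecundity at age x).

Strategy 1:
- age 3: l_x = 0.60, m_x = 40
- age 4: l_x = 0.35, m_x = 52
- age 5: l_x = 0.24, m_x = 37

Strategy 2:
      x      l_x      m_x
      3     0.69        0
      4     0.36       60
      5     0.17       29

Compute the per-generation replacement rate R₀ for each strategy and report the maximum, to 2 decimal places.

Strategy 1: R₀ = 0.60×40 + 0.35×52 + 0.24×37 = 51.0800
Strategy 2: R₀ = 0.69×0 + 0.36×60 + 0.17×29 = 26.5300
Highest R₀: strategy 1 with 51.0800.

51.08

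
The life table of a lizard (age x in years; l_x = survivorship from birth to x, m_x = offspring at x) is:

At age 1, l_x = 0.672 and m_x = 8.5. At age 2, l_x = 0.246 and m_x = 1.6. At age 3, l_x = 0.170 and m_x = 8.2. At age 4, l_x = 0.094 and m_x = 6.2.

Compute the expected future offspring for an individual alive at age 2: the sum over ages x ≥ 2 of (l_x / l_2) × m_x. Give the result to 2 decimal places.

9.64

l_2 = 0.246. Conditional survival from age 2 to x is l_x / l_2.
  x=2: (0.246/0.246) × 1.6 = 1.6000
  x=3: (0.170/0.246) × 8.2 = 5.6667
  x=4: (0.094/0.246) × 6.2 = 2.3691
Sum = 1.6000 + 5.6667 + 2.3691 = 9.6358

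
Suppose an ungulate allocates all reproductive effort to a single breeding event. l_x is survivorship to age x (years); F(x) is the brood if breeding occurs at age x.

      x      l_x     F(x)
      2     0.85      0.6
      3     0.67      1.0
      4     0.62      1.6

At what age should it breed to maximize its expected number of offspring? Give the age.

Expected offspring if breeding at age x = l_x × F(x):
  age 2: 0.85 × 0.6 = 0.510
  age 3: 0.67 × 1.0 = 0.670
  age 4: 0.62 × 1.6 = 0.992
Maximum at age 4 (0.992).

4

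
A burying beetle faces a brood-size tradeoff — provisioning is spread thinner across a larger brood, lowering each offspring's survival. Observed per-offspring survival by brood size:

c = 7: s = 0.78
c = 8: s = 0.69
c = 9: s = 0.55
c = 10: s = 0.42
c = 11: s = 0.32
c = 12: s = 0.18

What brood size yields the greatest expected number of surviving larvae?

Expected surviving larvae = c × s(c):
  c=7: 7 × 0.78 = 5.460
  c=8: 8 × 0.69 = 5.520
  c=9: 9 × 0.55 = 4.950
  c=10: 10 × 0.42 = 4.200
  c=11: 11 × 0.32 = 3.520
  c=12: 12 × 0.18 = 2.160
Maximum at c = 8 (5.520 surviving larvae).

8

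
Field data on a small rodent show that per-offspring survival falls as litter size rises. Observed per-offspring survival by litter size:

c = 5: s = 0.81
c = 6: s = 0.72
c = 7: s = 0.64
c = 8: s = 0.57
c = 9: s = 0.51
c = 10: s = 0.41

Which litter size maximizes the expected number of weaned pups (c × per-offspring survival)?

9

Expected weaned pups = c × s(c):
  c=5: 5 × 0.81 = 4.050
  c=6: 6 × 0.72 = 4.320
  c=7: 7 × 0.64 = 4.480
  c=8: 8 × 0.57 = 4.560
  c=9: 9 × 0.51 = 4.590
  c=10: 10 × 0.41 = 4.100
Maximum at c = 9 (4.590 weaned pups).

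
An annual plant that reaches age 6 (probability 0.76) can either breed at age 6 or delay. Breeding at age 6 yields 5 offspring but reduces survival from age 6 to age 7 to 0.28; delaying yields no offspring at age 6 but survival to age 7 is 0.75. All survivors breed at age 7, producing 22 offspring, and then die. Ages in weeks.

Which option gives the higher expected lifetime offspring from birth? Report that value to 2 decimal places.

12.54

breed at age 6: R₀ = 0.76 × (5 + 0.28 × 22) = 0.76 × 11.1600 = 8.4816
delay to age 7: R₀ = 0.76 × (0.75 × 22) = 0.76 × 16.5000 = 12.5400
Higher: delay to age 7 (12.5400).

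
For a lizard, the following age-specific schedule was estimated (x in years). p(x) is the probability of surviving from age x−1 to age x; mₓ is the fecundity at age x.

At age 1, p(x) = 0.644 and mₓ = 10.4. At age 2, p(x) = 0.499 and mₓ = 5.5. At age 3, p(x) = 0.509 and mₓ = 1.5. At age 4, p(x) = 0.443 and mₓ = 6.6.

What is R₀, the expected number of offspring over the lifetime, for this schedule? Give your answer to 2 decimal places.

Survivorship from birth: l_x = p_1·p_2·…·p_x.
  l_1 = 0.64400
  l_2 = 0.32136
  l_3 = 0.16357
  l_4 = 0.07246
R₀ = Σ l_x mₓ:
  age 1: 0.64400 × 10.4 = 6.6976
  age 2: 0.32136 × 5.5 = 1.7675
  age 3: 0.16357 × 1.5 = 0.2454
  age 4: 0.07246 × 6.6 = 0.4782
R₀ = 6.6976 + 1.7675 + 0.2454 + 0.4782 = 9.1887

9.19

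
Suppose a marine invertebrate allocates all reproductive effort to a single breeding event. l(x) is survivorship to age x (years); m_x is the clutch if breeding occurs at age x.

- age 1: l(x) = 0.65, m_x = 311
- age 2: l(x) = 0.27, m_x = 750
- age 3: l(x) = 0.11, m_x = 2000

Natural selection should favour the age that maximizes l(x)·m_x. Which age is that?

3

Expected offspring if breeding at age x = l(x) × m_x:
  age 1: 0.65 × 311 = 202.150
  age 2: 0.27 × 750 = 202.500
  age 3: 0.11 × 2000 = 220.000
Maximum at age 3 (220.000).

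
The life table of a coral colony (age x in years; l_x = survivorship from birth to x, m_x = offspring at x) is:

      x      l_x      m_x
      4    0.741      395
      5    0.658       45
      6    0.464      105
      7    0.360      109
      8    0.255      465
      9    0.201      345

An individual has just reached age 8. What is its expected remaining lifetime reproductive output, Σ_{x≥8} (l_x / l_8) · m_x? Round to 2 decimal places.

736.94

l_8 = 0.255. Conditional survival from age 8 to x is l_x / l_8.
  x=8: (0.255/0.255) × 465 = 465.0000
  x=9: (0.201/0.255) × 345 = 271.9412
Sum = 465.0000 + 271.9412 = 736.9412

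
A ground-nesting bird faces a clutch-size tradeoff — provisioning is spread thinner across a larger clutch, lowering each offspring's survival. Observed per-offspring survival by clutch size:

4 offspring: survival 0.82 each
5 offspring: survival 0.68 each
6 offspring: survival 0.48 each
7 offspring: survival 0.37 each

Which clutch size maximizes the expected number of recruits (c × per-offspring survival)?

Expected recruits = c × s(c):
  c=4: 4 × 0.82 = 3.280
  c=5: 5 × 0.68 = 3.400
  c=6: 6 × 0.48 = 2.880
  c=7: 7 × 0.37 = 2.590
Maximum at c = 5 (3.400 recruits).

5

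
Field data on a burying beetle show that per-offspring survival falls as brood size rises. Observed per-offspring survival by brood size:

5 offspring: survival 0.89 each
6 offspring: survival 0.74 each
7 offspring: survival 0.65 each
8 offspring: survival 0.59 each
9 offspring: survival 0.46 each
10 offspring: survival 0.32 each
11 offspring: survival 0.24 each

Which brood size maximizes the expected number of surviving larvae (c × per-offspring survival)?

Expected surviving larvae = c × s(c):
  c=5: 5 × 0.89 = 4.450
  c=6: 6 × 0.74 = 4.440
  c=7: 7 × 0.65 = 4.550
  c=8: 8 × 0.59 = 4.720
  c=9: 9 × 0.46 = 4.140
  c=10: 10 × 0.32 = 3.200
  c=11: 11 × 0.24 = 2.640
Maximum at c = 8 (4.720 surviving larvae).

8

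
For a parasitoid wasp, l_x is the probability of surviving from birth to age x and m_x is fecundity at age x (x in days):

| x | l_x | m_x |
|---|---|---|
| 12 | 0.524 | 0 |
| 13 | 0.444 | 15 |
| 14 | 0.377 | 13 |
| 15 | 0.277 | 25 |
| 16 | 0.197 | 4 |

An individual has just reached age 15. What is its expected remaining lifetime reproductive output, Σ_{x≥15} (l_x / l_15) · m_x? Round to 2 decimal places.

27.84

l_15 = 0.277. Conditional survival from age 15 to x is l_x / l_15.
  x=15: (0.277/0.277) × 25 = 25.0000
  x=16: (0.197/0.277) × 4 = 2.8448
Sum = 25.0000 + 2.8448 = 27.8448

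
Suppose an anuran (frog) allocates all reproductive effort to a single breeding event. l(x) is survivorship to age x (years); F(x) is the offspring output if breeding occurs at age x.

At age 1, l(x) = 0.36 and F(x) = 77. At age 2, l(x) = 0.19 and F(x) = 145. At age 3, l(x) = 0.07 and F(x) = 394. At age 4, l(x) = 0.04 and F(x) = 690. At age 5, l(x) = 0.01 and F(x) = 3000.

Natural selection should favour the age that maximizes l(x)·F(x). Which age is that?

5

Expected offspring if breeding at age x = l(x) × F(x):
  age 1: 0.36 × 77 = 27.720
  age 2: 0.19 × 145 = 27.550
  age 3: 0.07 × 394 = 27.580
  age 4: 0.04 × 690 = 27.600
  age 5: 0.01 × 3000 = 30.000
Maximum at age 5 (30.000).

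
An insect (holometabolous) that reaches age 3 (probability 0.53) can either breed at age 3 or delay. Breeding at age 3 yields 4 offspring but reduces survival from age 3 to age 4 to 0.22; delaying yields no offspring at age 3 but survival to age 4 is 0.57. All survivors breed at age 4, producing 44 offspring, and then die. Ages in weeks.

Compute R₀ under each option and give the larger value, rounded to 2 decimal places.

breed at age 3: R₀ = 0.53 × (4 + 0.22 × 44) = 0.53 × 13.6800 = 7.2504
delay to age 4: R₀ = 0.53 × (0.57 × 44) = 0.53 × 25.0800 = 13.2924
Higher: delay to age 4 (13.2924).

13.29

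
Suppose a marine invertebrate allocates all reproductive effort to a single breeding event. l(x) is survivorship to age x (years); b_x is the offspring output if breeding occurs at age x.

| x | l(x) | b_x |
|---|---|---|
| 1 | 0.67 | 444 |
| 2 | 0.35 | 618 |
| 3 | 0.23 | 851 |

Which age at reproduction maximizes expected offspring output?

1

Expected offspring if breeding at age x = l(x) × b_x:
  age 1: 0.67 × 444 = 297.480
  age 2: 0.35 × 618 = 216.300
  age 3: 0.23 × 851 = 195.730
Maximum at age 1 (297.480).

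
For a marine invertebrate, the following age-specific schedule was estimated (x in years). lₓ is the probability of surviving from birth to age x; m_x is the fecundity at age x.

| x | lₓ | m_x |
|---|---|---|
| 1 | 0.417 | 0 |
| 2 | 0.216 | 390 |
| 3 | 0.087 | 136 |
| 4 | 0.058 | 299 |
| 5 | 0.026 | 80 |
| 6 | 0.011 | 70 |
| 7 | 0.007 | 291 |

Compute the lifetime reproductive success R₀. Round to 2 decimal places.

R₀ = Σ lₓ m_x:
  age 1: 0.417 × 0 = 0.0000
  age 2: 0.216 × 390 = 84.2400
  age 3: 0.087 × 136 = 11.8320
  age 4: 0.058 × 299 = 17.3420
  age 5: 0.026 × 80 = 2.0800
  age 6: 0.011 × 70 = 0.7700
  age 7: 0.007 × 291 = 2.0370
R₀ = 0.0000 + 84.2400 + 11.8320 + 17.3420 + 2.0800 + 0.7700 + 2.0370 = 118.3010

118.30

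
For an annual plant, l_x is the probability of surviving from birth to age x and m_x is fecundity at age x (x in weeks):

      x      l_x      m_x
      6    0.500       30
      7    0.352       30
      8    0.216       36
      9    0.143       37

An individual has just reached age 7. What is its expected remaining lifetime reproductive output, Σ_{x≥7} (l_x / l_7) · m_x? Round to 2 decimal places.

l_7 = 0.352. Conditional survival from age 7 to x is l_x / l_7.
  x=7: (0.352/0.352) × 30 = 30.0000
  x=8: (0.216/0.352) × 36 = 22.0909
  x=9: (0.143/0.352) × 37 = 15.0312
Sum = 30.0000 + 22.0909 + 15.0312 = 67.1222

67.12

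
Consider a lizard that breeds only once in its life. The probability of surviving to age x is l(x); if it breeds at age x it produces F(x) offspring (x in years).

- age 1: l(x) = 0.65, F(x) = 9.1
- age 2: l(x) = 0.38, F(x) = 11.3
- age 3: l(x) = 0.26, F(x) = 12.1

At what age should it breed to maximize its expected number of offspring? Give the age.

Expected offspring if breeding at age x = l(x) × F(x):
  age 1: 0.65 × 9.1 = 5.915
  age 2: 0.38 × 11.3 = 4.294
  age 3: 0.26 × 12.1 = 3.146
Maximum at age 1 (5.915).

1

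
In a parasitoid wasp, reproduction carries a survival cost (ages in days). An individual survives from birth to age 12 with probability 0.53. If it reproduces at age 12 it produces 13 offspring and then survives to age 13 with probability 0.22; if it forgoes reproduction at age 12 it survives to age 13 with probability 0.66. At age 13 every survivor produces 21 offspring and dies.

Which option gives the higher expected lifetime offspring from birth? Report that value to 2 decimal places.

9.34

breed at age 12: R₀ = 0.53 × (13 + 0.22 × 21) = 0.53 × 17.6200 = 9.3386
delay to age 13: R₀ = 0.53 × (0.66 × 21) = 0.53 × 13.8600 = 7.3458
Higher: breed at age 12 (9.3386).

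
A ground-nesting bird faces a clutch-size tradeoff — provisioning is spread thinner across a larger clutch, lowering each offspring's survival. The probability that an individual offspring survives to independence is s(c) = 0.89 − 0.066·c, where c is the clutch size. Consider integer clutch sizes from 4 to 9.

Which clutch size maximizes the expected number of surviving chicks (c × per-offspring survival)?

7

Expected surviving chicks = c × s(c):
  c=4: 4 × 0.626 = 2.504
  c=5: 5 × 0.560 = 2.800
  c=6: 6 × 0.494 = 2.964
  c=7: 7 × 0.428 = 2.996
  c=8: 8 × 0.362 = 2.896
  c=9: 9 × 0.296 = 2.664
Maximum at c = 7 (2.996 surviving chicks).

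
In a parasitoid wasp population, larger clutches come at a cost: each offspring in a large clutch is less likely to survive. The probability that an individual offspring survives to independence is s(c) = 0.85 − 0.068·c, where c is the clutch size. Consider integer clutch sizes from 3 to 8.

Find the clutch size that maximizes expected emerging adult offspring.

6

Expected emerging adult offspring = c × s(c):
  c=3: 3 × 0.646 = 1.938
  c=4: 4 × 0.578 = 2.312
  c=5: 5 × 0.510 = 2.550
  c=6: 6 × 0.442 = 2.652
  c=7: 7 × 0.374 = 2.618
  c=8: 8 × 0.306 = 2.448
Maximum at c = 6 (2.652 emerging adult offspring).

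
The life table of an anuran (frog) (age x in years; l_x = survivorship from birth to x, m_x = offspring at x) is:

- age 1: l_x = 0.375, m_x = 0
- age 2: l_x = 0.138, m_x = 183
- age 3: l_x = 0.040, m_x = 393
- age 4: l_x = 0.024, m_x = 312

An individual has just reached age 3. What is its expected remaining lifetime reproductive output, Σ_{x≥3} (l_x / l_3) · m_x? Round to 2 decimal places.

l_3 = 0.040. Conditional survival from age 3 to x is l_x / l_3.
  x=3: (0.040/0.040) × 393 = 393.0000
  x=4: (0.024/0.040) × 312 = 187.2000
Sum = 393.0000 + 187.2000 = 580.2000

580.20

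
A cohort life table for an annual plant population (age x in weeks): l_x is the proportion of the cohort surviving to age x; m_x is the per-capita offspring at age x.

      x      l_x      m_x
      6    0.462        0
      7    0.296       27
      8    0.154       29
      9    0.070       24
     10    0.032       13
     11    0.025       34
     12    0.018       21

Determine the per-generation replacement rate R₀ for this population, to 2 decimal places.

15.78

R₀ = Σ l_x m_x:
  age 6: 0.462 × 0 = 0.0000
  age 7: 0.296 × 27 = 7.9920
  age 8: 0.154 × 29 = 4.4660
  age 9: 0.070 × 24 = 1.6800
  age 10: 0.032 × 13 = 0.4160
  age 11: 0.025 × 34 = 0.8500
  age 12: 0.018 × 21 = 0.3780
R₀ = 0.0000 + 7.9920 + 4.4660 + 1.6800 + 0.4160 + 0.8500 + 0.3780 = 15.7820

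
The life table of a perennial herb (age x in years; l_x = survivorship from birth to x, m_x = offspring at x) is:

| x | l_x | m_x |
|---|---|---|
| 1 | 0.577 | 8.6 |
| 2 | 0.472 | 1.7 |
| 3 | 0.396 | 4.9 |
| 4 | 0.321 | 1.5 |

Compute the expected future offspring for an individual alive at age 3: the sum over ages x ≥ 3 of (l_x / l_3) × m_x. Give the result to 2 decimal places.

l_3 = 0.396. Conditional survival from age 3 to x is l_x / l_3.
  x=3: (0.396/0.396) × 4.9 = 4.9000
  x=4: (0.321/0.396) × 1.5 = 1.2159
Sum = 4.9000 + 1.2159 = 6.1159

6.12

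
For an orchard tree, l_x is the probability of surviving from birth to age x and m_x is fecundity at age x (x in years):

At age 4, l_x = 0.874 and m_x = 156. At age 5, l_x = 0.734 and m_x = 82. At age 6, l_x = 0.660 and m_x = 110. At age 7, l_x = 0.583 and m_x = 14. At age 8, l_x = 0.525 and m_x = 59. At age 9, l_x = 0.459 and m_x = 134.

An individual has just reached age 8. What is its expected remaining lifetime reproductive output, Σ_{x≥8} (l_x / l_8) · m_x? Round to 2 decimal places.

176.15

l_8 = 0.525. Conditional survival from age 8 to x is l_x / l_8.
  x=8: (0.525/0.525) × 59 = 59.0000
  x=9: (0.459/0.525) × 134 = 117.1543
Sum = 59.0000 + 117.1543 = 176.1543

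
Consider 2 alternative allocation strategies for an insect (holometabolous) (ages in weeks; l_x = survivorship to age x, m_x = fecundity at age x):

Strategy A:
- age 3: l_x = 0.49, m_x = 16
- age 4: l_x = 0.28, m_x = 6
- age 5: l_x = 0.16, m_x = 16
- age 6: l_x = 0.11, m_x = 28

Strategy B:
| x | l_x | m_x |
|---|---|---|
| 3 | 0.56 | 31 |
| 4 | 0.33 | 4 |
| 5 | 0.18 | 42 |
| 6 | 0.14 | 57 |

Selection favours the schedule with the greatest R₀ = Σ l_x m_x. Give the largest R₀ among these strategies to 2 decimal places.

Strategy A: R₀ = 0.49×16 + 0.28×6 + 0.16×16 + 0.11×28 = 15.1600
Strategy B: R₀ = 0.56×31 + 0.33×4 + 0.18×42 + 0.14×57 = 34.2200
Highest R₀: strategy B with 34.2200.

34.22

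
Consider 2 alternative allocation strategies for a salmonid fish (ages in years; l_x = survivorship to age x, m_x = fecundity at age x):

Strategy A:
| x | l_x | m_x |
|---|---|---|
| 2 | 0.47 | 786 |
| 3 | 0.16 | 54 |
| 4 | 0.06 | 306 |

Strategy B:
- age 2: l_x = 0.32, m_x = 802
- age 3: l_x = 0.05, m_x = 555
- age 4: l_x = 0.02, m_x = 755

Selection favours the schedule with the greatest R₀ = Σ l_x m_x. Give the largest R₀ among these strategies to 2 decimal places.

Strategy A: R₀ = 0.47×786 + 0.16×54 + 0.06×306 = 396.4200
Strategy B: R₀ = 0.32×802 + 0.05×555 + 0.02×755 = 299.4900
Highest R₀: strategy A with 396.4200.

396.42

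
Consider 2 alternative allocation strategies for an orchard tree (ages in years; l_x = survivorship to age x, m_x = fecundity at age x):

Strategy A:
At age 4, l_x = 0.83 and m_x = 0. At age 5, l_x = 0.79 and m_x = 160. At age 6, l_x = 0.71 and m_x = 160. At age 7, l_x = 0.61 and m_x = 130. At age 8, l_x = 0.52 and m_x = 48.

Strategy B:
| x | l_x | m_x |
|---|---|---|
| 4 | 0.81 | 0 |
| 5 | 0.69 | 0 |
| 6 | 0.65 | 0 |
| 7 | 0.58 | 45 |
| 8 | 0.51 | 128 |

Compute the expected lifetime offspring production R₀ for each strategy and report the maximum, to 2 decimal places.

344.26

Strategy A: R₀ = 0.83×0 + 0.79×160 + 0.71×160 + 0.61×130 + 0.52×48 = 344.2600
Strategy B: R₀ = 0.81×0 + 0.69×0 + 0.65×0 + 0.58×45 + 0.51×128 = 91.3800
Highest R₀: strategy A with 344.2600.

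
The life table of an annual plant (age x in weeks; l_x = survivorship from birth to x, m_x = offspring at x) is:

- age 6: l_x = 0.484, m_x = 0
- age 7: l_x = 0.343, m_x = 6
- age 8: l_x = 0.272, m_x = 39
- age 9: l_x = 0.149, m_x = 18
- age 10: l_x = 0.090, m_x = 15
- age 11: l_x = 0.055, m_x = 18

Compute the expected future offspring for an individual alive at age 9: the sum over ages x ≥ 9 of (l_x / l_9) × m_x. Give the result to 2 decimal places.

33.70

l_9 = 0.149. Conditional survival from age 9 to x is l_x / l_9.
  x=9: (0.149/0.149) × 18 = 18.0000
  x=10: (0.090/0.149) × 15 = 9.0604
  x=11: (0.055/0.149) × 18 = 6.6443
Sum = 18.0000 + 9.0604 + 6.6443 = 33.7047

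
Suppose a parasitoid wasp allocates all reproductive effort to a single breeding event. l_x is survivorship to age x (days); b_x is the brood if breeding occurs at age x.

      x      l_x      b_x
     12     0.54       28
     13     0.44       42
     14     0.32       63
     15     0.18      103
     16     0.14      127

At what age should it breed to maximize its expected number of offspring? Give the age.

14

Expected offspring if breeding at age x = l_x × b_x:
  age 12: 0.54 × 28 = 15.120
  age 13: 0.44 × 42 = 18.480
  age 14: 0.32 × 63 = 20.160
  age 15: 0.18 × 103 = 18.540
  age 16: 0.14 × 127 = 17.780
Maximum at age 14 (20.160).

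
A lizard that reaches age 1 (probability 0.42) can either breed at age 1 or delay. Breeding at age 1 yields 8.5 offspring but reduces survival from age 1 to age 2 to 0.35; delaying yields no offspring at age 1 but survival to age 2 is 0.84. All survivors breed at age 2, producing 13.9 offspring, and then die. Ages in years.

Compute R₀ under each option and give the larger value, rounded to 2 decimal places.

breed at age 1: R₀ = 0.42 × (8.5 + 0.35 × 13.9) = 0.42 × 13.3650 = 5.6133
delay to age 2: R₀ = 0.42 × (0.84 × 13.9) = 0.42 × 11.6760 = 4.9039
Higher: breed at age 1 (5.6133).

5.61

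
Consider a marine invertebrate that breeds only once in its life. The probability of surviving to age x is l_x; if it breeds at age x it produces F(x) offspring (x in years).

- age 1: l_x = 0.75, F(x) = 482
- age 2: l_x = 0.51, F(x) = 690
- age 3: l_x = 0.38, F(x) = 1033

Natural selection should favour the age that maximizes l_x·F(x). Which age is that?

3

Expected offspring if breeding at age x = l_x × F(x):
  age 1: 0.75 × 482 = 361.500
  age 2: 0.51 × 690 = 351.900
  age 3: 0.38 × 1033 = 392.540
Maximum at age 3 (392.540).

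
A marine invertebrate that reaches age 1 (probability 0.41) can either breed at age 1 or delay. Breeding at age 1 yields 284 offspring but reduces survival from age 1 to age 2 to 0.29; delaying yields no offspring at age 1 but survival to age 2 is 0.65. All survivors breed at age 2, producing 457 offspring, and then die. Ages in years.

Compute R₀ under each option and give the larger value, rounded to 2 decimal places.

breed at age 1: R₀ = 0.41 × (284 + 0.29 × 457) = 0.41 × 416.5300 = 170.7773
delay to age 2: R₀ = 0.41 × (0.65 × 457) = 0.41 × 297.0500 = 121.7905
Higher: breed at age 1 (170.7773).

170.78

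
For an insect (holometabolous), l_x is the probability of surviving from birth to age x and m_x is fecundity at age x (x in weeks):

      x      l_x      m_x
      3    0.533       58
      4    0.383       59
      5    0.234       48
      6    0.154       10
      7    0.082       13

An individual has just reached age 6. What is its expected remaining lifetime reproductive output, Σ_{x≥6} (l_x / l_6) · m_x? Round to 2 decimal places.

16.92

l_6 = 0.154. Conditional survival from age 6 to x is l_x / l_6.
  x=6: (0.154/0.154) × 10 = 10.0000
  x=7: (0.082/0.154) × 13 = 6.9221
Sum = 10.0000 + 6.9221 = 16.9221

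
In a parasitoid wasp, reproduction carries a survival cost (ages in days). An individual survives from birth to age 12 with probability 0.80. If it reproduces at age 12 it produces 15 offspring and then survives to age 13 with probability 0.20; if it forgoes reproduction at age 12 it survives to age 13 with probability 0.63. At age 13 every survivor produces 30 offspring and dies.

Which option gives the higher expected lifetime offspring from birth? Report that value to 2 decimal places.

16.80

breed at age 12: R₀ = 0.80 × (15 + 0.20 × 30) = 0.80 × 21.0000 = 16.8000
delay to age 13: R₀ = 0.80 × (0.63 × 30) = 0.80 × 18.9000 = 15.1200
Higher: breed at age 12 (16.8000).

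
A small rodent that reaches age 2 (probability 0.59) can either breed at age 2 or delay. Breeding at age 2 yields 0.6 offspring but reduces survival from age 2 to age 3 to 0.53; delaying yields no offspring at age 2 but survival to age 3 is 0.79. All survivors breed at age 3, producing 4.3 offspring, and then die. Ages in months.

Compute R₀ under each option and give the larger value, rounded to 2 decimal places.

breed at age 2: R₀ = 0.59 × (0.6 + 0.53 × 4.3) = 0.59 × 2.8790 = 1.6986
delay to age 3: R₀ = 0.59 × (0.79 × 4.3) = 0.59 × 3.3970 = 2.0042
Higher: delay to age 3 (2.0042).

2.00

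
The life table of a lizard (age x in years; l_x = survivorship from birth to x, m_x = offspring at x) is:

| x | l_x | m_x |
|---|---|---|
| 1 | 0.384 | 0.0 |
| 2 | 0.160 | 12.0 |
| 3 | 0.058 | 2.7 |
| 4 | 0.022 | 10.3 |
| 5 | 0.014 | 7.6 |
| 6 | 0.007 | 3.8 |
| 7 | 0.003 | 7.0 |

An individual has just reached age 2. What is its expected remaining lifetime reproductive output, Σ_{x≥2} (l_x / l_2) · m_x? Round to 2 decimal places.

15.36

l_2 = 0.160. Conditional survival from age 2 to x is l_x / l_2.
  x=2: (0.160/0.160) × 12.0 = 12.0000
  x=3: (0.058/0.160) × 2.7 = 0.9788
  x=4: (0.022/0.160) × 10.3 = 1.4163
  x=5: (0.014/0.160) × 7.6 = 0.6650
  x=6: (0.007/0.160) × 3.8 = 0.1662
  x=7: (0.003/0.160) × 7.0 = 0.1313
Sum = 12.0000 + 0.9788 + 1.4163 + 0.6650 + 0.1662 + 0.1313 = 15.3575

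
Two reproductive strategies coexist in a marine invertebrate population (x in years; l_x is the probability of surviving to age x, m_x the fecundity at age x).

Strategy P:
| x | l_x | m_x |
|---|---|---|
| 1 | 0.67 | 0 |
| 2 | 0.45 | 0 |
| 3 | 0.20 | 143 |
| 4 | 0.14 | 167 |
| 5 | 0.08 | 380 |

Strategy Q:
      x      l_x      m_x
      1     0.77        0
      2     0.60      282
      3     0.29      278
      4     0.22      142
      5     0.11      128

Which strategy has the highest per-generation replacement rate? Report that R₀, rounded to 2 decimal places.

Strategy P: R₀ = 0.67×0 + 0.45×0 + 0.20×143 + 0.14×167 + 0.08×380 = 82.3800
Strategy Q: R₀ = 0.77×0 + 0.60×282 + 0.29×278 + 0.22×142 + 0.11×128 = 295.1400
Highest R₀: strategy Q with 295.1400.

295.14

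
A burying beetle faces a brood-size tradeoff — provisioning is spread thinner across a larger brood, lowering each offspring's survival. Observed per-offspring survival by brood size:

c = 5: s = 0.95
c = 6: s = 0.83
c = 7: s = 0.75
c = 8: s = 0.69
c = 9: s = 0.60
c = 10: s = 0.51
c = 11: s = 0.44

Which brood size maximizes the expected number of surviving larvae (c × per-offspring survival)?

8

Expected surviving larvae = c × s(c):
  c=5: 5 × 0.95 = 4.750
  c=6: 6 × 0.83 = 4.980
  c=7: 7 × 0.75 = 5.250
  c=8: 8 × 0.69 = 5.520
  c=9: 9 × 0.60 = 5.400
  c=10: 10 × 0.51 = 5.100
  c=11: 11 × 0.44 = 4.840
Maximum at c = 8 (5.520 surviving larvae).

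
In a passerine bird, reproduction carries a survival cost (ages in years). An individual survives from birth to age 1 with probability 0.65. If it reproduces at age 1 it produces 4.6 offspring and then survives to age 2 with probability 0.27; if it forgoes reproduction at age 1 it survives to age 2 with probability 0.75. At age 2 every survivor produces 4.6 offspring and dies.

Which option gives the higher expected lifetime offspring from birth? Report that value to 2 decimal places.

3.80

breed at age 1: R₀ = 0.65 × (4.6 + 0.27 × 4.6) = 0.65 × 5.8420 = 3.7973
delay to age 2: R₀ = 0.65 × (0.75 × 4.6) = 0.65 × 3.4500 = 2.2425
Higher: breed at age 1 (3.7973).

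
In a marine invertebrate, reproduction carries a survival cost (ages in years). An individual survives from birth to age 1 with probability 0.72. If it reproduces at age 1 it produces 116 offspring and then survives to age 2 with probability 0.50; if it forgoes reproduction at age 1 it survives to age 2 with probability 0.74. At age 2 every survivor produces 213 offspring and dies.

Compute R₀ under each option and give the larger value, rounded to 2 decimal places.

160.20

breed at age 1: R₀ = 0.72 × (116 + 0.50 × 213) = 0.72 × 222.5000 = 160.2000
delay to age 2: R₀ = 0.72 × (0.74 × 213) = 0.72 × 157.6200 = 113.4864
Higher: breed at age 1 (160.2000).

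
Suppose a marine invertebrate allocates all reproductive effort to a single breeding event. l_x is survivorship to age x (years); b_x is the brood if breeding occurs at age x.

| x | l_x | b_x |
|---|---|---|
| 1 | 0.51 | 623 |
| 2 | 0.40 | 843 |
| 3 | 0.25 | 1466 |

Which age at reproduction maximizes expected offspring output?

3

Expected offspring if breeding at age x = l_x × b_x:
  age 1: 0.51 × 623 = 317.730
  age 2: 0.40 × 843 = 337.200
  age 3: 0.25 × 1466 = 366.500
Maximum at age 3 (366.500).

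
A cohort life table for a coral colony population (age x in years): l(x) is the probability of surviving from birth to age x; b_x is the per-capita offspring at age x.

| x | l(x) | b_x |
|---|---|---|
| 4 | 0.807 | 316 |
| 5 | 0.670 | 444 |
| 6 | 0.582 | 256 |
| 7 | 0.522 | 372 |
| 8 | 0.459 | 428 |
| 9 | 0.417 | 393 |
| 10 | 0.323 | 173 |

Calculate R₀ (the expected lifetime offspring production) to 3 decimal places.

R₀ = Σ l(x) b_x:
  age 4: 0.807 × 316 = 255.0120
  age 5: 0.670 × 444 = 297.4800
  age 6: 0.582 × 256 = 148.9920
  age 7: 0.522 × 372 = 194.1840
  age 8: 0.459 × 428 = 196.4520
  age 9: 0.417 × 393 = 163.8810
  age 10: 0.323 × 173 = 55.8790
R₀ = 255.0120 + 297.4800 + 148.9920 + 194.1840 + 196.4520 + 163.8810 + 55.8790 = 1311.8800

1311.880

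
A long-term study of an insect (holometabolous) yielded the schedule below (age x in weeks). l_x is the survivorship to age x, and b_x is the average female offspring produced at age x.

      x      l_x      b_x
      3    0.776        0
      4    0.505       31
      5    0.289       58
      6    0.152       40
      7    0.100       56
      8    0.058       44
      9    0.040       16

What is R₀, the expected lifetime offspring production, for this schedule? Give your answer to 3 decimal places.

47.289

R₀ = Σ l_x b_x:
  age 3: 0.776 × 0 = 0.0000
  age 4: 0.505 × 31 = 15.6550
  age 5: 0.289 × 58 = 16.7620
  age 6: 0.152 × 40 = 6.0800
  age 7: 0.100 × 56 = 5.6000
  age 8: 0.058 × 44 = 2.5520
  age 9: 0.040 × 16 = 0.6400
R₀ = 0.0000 + 15.6550 + 16.7620 + 6.0800 + 5.6000 + 2.5520 + 0.6400 = 47.2890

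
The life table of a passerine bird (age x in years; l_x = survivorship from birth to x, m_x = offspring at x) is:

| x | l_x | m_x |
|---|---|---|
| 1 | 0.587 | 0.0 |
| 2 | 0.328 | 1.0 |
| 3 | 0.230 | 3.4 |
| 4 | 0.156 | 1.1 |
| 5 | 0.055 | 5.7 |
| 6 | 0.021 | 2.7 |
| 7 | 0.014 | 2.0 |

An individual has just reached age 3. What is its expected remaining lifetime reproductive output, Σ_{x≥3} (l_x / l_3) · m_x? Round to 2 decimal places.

5.88

l_3 = 0.230. Conditional survival from age 3 to x is l_x / l_3.
  x=3: (0.230/0.230) × 3.4 = 3.4000
  x=4: (0.156/0.230) × 1.1 = 0.7461
  x=5: (0.055/0.230) × 5.7 = 1.3630
  x=6: (0.021/0.230) × 2.7 = 0.2465
  x=7: (0.014/0.230) × 2.0 = 0.1217
Sum = 3.4000 + 0.7461 + 1.3630 + 0.2465 + 0.1217 = 5.8774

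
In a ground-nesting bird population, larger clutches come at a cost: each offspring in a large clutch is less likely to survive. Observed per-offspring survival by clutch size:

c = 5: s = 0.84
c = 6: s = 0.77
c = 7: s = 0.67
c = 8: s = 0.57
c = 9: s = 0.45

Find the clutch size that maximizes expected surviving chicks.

7

Expected surviving chicks = c × s(c):
  c=5: 5 × 0.84 = 4.200
  c=6: 6 × 0.77 = 4.620
  c=7: 7 × 0.67 = 4.690
  c=8: 8 × 0.57 = 4.560
  c=9: 9 × 0.45 = 4.050
Maximum at c = 7 (4.690 surviving chicks).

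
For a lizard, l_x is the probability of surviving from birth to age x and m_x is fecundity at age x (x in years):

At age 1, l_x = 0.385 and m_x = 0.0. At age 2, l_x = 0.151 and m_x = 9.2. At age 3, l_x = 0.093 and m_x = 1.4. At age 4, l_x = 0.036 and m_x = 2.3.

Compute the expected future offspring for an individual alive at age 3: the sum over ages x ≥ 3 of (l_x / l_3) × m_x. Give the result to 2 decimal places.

l_3 = 0.093. Conditional survival from age 3 to x is l_x / l_3.
  x=3: (0.093/0.093) × 1.4 = 1.4000
  x=4: (0.036/0.093) × 2.3 = 0.8903
Sum = 1.4000 + 0.8903 = 2.2903

2.29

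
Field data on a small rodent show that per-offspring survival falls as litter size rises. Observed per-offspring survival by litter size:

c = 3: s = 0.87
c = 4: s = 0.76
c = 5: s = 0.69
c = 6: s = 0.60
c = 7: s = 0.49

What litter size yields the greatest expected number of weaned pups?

Expected weaned pups = c × s(c):
  c=3: 3 × 0.87 = 2.610
  c=4: 4 × 0.76 = 3.040
  c=5: 5 × 0.69 = 3.450
  c=6: 6 × 0.60 = 3.600
  c=7: 7 × 0.49 = 3.430
Maximum at c = 6 (3.600 weaned pups).

6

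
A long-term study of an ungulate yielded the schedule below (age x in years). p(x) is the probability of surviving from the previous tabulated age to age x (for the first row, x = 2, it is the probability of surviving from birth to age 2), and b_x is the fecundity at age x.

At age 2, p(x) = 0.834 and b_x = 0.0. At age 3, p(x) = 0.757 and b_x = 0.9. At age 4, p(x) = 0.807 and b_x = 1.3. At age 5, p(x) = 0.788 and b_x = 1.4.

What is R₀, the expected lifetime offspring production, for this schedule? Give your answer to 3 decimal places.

1.793

Survivorship from birth: l_x = p_2·p_3·…·p_x.
  l_2 = 0.83400
  l_3 = 0.63134
  l_4 = 0.50949
  l_5 = 0.40148
R₀ = Σ l_x b_x:
  age 2: 0.83400 × 0.0 = 0.0000
  age 3: 0.63134 × 0.9 = 0.5682
  age 4: 0.50949 × 1.3 = 0.6623
  age 5: 0.40148 × 1.4 = 0.5621
R₀ = 0.0000 + 0.5682 + 0.6623 + 0.5621 = 1.7926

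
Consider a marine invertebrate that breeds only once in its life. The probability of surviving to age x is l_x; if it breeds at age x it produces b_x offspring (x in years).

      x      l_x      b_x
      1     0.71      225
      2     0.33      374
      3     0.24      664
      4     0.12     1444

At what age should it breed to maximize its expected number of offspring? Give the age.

Expected offspring if breeding at age x = l_x × b_x:
  age 1: 0.71 × 225 = 159.750
  age 2: 0.33 × 374 = 123.420
  age 3: 0.24 × 664 = 159.360
  age 4: 0.12 × 1444 = 173.280
Maximum at age 4 (173.280).

4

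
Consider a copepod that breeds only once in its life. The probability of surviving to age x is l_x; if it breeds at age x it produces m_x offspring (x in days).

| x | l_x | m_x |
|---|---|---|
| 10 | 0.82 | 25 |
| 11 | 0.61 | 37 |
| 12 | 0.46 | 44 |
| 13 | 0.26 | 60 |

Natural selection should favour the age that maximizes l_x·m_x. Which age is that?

11

Expected offspring if breeding at age x = l_x × m_x:
  age 10: 0.82 × 25 = 20.500
  age 11: 0.61 × 37 = 22.570
  age 12: 0.46 × 44 = 20.240
  age 13: 0.26 × 60 = 15.600
Maximum at age 11 (22.570).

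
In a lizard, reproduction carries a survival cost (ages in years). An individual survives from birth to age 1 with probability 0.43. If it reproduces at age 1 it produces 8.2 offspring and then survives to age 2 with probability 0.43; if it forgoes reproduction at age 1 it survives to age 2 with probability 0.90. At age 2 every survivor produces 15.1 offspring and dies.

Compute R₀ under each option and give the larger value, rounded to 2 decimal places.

breed at age 1: R₀ = 0.43 × (8.2 + 0.43 × 15.1) = 0.43 × 14.6930 = 6.3180
delay to age 2: R₀ = 0.43 × (0.90 × 15.1) = 0.43 × 13.5900 = 5.8437
Higher: breed at age 1 (6.3180).

6.32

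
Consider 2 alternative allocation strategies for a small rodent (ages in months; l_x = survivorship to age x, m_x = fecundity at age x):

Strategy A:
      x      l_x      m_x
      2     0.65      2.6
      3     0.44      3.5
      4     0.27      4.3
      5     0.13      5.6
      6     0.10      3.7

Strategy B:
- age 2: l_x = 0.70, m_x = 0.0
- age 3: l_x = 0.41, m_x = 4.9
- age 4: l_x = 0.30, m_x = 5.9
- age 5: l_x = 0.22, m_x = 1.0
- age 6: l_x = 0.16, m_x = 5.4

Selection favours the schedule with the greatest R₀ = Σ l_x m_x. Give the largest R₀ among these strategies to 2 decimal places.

Strategy A: R₀ = 0.65×2.6 + 0.44×3.5 + 0.27×4.3 + 0.13×5.6 + 0.10×3.7 = 5.4890
Strategy B: R₀ = 0.70×0.0 + 0.41×4.9 + 0.30×5.9 + 0.22×1.0 + 0.16×5.4 = 4.8630
Highest R₀: strategy A with 5.4890.

5.49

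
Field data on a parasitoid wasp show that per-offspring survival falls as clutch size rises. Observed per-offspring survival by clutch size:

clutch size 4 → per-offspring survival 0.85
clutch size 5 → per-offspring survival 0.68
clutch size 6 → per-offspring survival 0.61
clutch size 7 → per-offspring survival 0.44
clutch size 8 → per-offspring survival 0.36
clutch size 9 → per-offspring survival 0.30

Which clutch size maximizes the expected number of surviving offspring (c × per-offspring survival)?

6

Expected surviving offspring = c × s(c):
  c=4: 4 × 0.85 = 3.400
  c=5: 5 × 0.68 = 3.400
  c=6: 6 × 0.61 = 3.660
  c=7: 7 × 0.44 = 3.080
  c=8: 8 × 0.36 = 2.880
  c=9: 9 × 0.30 = 2.700
Maximum at c = 6 (3.660 surviving offspring).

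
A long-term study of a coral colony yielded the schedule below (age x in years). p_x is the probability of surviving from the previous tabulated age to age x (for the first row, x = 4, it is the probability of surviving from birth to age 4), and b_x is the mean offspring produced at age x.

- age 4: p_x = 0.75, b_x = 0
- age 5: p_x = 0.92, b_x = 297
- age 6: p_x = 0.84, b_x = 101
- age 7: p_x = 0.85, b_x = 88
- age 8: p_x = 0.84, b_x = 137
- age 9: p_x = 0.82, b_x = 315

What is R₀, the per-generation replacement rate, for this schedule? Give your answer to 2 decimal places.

Survivorship from birth: l_x = p_4·p_5·…·p_x.
  l_4 = 0.75000
  l_5 = 0.69000
  l_6 = 0.57960
  l_7 = 0.49266
  l_8 = 0.41383
  l_9 = 0.33934
R₀ = Σ l_x b_x:
  age 4: 0.75000 × 0 = 0.0000
  age 5: 0.69000 × 297 = 204.9300
  age 6: 0.57960 × 101 = 58.5396
  age 7: 0.49266 × 88 = 43.3541
  age 8: 0.41383 × 137 = 56.6947
  age 9: 0.33934 × 315 = 106.8921
R₀ = 0.0000 + 204.9300 + 58.5396 + 43.3541 + 56.6947 + 106.8921 = 470.4105

470.41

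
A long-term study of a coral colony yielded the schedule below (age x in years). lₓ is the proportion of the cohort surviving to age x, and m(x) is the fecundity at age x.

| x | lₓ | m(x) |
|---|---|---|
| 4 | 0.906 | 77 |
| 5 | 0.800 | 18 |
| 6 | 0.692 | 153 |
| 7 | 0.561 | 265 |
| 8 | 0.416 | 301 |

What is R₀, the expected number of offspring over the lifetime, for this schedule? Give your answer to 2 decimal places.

R₀ = Σ lₓ m(x):
  age 4: 0.906 × 77 = 69.7620
  age 5: 0.800 × 18 = 14.4000
  age 6: 0.692 × 153 = 105.8760
  age 7: 0.561 × 265 = 148.6650
  age 8: 0.416 × 301 = 125.2160
R₀ = 69.7620 + 14.4000 + 105.8760 + 148.6650 + 125.2160 = 463.9190

463.92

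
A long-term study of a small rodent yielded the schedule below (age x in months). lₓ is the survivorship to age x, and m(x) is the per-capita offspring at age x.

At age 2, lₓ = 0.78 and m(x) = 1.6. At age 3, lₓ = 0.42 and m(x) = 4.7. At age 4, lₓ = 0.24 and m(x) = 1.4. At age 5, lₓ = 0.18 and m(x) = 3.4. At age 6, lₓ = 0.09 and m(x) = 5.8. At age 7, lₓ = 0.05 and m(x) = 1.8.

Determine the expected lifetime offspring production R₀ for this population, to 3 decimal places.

4.782

R₀ = Σ lₓ m(x):
  age 2: 0.78 × 1.6 = 1.2480
  age 3: 0.42 × 4.7 = 1.9740
  age 4: 0.24 × 1.4 = 0.3360
  age 5: 0.18 × 3.4 = 0.6120
  age 6: 0.09 × 5.8 = 0.5220
  age 7: 0.05 × 1.8 = 0.0900
R₀ = 1.2480 + 1.9740 + 0.3360 + 0.6120 + 0.5220 + 0.0900 = 4.7820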